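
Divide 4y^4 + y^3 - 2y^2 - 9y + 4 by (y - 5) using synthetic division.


Synthetic division with c = 5. Coefficients: 4, 1, -2, -9, 4
Bring down 4.
  4 * 5 = 20; 20 + 1 = 21
  21 * 5 = 105; 105 - 2 = 103
  103 * 5 = 515; 515 - 9 = 506
  506 * 5 = 2530; 2530 + 4 = 2534
Quotient: 4y^3 + 21y^2 + 103y + 506, Remainder: 2534


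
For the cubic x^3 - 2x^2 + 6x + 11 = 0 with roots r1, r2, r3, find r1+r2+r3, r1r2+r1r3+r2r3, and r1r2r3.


Monic cubic x^3+bx^2+cx+d=0: sum=-b, pairwise sum=c, product=-d.
b=-2, c=6, d=11
r1+r2+r3 = 2
r1r2+r1r3+r2r3 = 6
r1r2r3 = -11


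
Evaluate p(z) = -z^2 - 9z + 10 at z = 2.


Using direct substitution:
  -1 * (2)^2 = -4
  -9 * (2)^1 = -18
  constant: 10
Sum = -4 - 18 + 10 = -12


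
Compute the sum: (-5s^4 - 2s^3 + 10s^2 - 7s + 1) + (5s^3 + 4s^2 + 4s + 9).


Align terms by degree and add:
  -5s^4 - 2s^3 + 10s^2 - 7s + 1
+ 5s^3 + 4s^2 + 4s + 9
= -5s^4 + 3s^3 + 14s^2 - 3s + 10


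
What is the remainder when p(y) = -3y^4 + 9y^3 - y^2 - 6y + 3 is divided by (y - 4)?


By the Remainder Theorem, the remainder equals p(4):
  -3*(4)^4 = -768
  9*(4)^3 = 576
  -1*(4)^2 = -16
  -6*(4)^1 = -24
  constant: 3
Sum: -768 + 576 - 16 - 24 + 3 = -229


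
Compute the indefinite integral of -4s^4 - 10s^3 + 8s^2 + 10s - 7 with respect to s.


Reverse power rule on each term:
  ∫ -4s^4 ds = -(4/5)s^5
  ∫ -10s^3 ds = -(5/2)s^4
  ∫ 8s^2 ds = (8/3)s^3
  ∫ 10s ds = 5s^2
  ∫ -7 ds = -7s
F(s) = -(4/5)s^5 - (5/2)s^4 + (8/3)s^3 + 5s^2 - 7s + C


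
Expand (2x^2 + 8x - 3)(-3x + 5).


Distribute each term of the first polynomial:
  (2x^2)(-3x + 5) = -6x^3 + 10x^2
  (8x)(-3x + 5) = -24x^2 + 40x
  (-3)(-3x + 5) = 9x - 15
Sum: -6x^3 - 14x^2 + 49x - 15


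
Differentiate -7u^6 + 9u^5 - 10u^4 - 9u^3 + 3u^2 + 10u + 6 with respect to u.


Apply the power rule term by term:
  d/du(-7u^6) = -42u^5
  d/du(9u^5) = 45u^4
  d/du(-10u^4) = -40u^3
  d/du(-9u^3) = -27u^2
  d/du(3u^2) = 6u
  d/du(10u) = 10
  d/du(6) = 0
p'(u) = -42u^5 + 45u^4 - 40u^3 - 27u^2 + 6u + 10


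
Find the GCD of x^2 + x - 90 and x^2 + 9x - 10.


Factor each:
  x^2 + x - 90 = (x + 10)(x - 9)
  x^2 + 9x - 10 = (x + 10)(x - 1)
Common monic factor: x + 10


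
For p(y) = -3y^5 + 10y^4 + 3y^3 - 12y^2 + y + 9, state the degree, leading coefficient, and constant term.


Highest power of y is 5, with coefficient -3. Constant term is 9.
Degree = 5, leading coefficient = -3, constant term = 9


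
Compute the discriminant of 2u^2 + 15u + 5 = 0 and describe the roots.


D = b^2 - 4ac = (15)^2 - 4(2)(5) = 225 - 40 = 185
Since D > 0: two distinct irrational roots


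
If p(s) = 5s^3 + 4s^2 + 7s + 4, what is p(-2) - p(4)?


p(-2) = -34
p(4) = 416
p(-2) - p(4) = -34 - 416 = -450


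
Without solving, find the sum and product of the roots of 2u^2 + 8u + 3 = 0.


For au^2+bu+c=0: sum = -b/a, product = c/a.
a=2, b=8, c=3
Sum = -(8)/2 = -4
Product = (3)/2 = 3/2


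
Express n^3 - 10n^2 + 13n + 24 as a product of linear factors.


Try integer roots (divisors of 24). n=-1: p(-1)=0.
Divide out (n + 1): quotient is n^2 - 11n + 24.
Factor the quadratic: (n - 3)(n - 8)
Result: (n + 1)(n - 3)(n - 8)


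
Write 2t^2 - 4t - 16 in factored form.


Roots satisfy r1 + r2 = -b/a = 2 and r1*r2 = c/a = -8.
So r1 = -2, r2 = 4.
2t^2 - 4t - 16 = 2(t - r1)(t - r2) = 2(t + 2)(t - 4)


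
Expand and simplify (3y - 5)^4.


Expand (3y - 5)^4 by repeated multiplication:
  (3y - 5)^2 = 9y^2 - 30y + 25
  (3y - 5)^3 = 27y^3 - 135y^2 + 225y - 125
= 81y^4 - 540y^3 + 1350y^2 - 1500y + 625


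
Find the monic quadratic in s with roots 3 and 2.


p(s) = (s - 3)(s - 2)
Expand: s^2 - 5s + 6


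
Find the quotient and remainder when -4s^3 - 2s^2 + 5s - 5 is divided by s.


(-4s^3 - 2s^2 + 5s - 5) / (s)
Step 1: -4s^2 * (s) = -4s^3; subtract.
Step 2: -2s * (s) = -2s^2; subtract.
Step 3: 5 * (s) = 5s; subtract.
Quotient: -4s^2 - 2s + 5, Remainder: -5


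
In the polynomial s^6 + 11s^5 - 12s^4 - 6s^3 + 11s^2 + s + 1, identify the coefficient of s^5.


Read off the coefficient of s^5: 11


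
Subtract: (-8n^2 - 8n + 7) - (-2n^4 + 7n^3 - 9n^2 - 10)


Distribute the minus sign:
  (-8n^2 - 8n + 7)
- (-2n^4 + 7n^3 - 9n^2 - 10)
Negate second polynomial: 2n^4 - 7n^3 + 9n^2 + 10
Add: 2n^4 - 7n^3 + n^2 - 8n + 17


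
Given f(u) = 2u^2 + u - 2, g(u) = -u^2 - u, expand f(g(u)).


Substitute g(u) into f:
f(g(u)) = 2*(-u^2 - u)^2 + 1*(-u^2 - u) + (-2)
(-u^2 - u)^2 = u^4 + 2u^3 + u^2
Expand and combine: 2u^4 + 4u^3 + u^2 - u - 2


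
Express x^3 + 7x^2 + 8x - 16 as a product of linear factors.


Try integer roots (divisors of -16). x=-4: p(-4)=0.
Divide out (x + 4): quotient is x^2 + 3x - 4.
Factor the quadratic: (x - 1)(x + 4)
Result: (x + 4)(x - 1)(x + 4)


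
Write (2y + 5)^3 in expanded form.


Expand (2y + 5)^3 by repeated multiplication:
  (2y + 5)^2 = 4y^2 + 20y + 25
= 8y^3 + 60y^2 + 150y + 125


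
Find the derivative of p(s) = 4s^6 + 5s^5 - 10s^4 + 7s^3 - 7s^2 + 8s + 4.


Apply the power rule term by term:
  d/ds(4s^6) = 24s^5
  d/ds(5s^5) = 25s^4
  d/ds(-10s^4) = -40s^3
  d/ds(7s^3) = 21s^2
  d/ds(-7s^2) = -14s
  d/ds(8s) = 8
  d/ds(4) = 0
p'(s) = 24s^5 + 25s^4 - 40s^3 + 21s^2 - 14s + 8


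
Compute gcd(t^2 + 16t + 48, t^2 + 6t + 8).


Factor each:
  t^2 + 16t + 48 = (t + 4)(t + 12)
  t^2 + 6t + 8 = (t + 4)(t + 2)
Common monic factor: t + 4


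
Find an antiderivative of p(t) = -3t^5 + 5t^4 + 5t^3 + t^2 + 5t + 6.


Reverse power rule on each term:
  ∫ -3t^5 dt = -(1/2)t^6
  ∫ 5t^4 dt = t^5
  ∫ 5t^3 dt = (5/4)t^4
  ∫ t^2 dt = (1/3)t^3
  ∫ 5t dt = (5/2)t^2
  ∫ 6 dt = 6t
F(t) = -(1/2)t^6 + t^5 + (5/4)t^4 + (1/3)t^3 + (5/2)t^2 + 6t + C


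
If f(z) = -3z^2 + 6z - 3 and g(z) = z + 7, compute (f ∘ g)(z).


Substitute g(z) into f:
f(g(z)) = -3*(z + 7)^2 + 6*(z + 7) + (-3)
(z + 7)^2 = z^2 + 14z + 49
Expand and combine: -3z^2 - 36z - 108


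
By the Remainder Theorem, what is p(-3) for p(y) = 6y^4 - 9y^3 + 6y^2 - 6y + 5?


By the Remainder Theorem, the remainder equals p(-3):
  6*(-3)^4 = 486
  -9*(-3)^3 = 243
  6*(-3)^2 = 54
  -6*(-3)^1 = 18
  constant: 5
Sum: 486 + 243 + 54 + 18 + 5 = 806


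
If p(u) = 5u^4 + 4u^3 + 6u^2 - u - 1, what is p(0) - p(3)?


p(0) = -1
p(3) = 563
p(0) - p(3) = -1 - 563 = -564


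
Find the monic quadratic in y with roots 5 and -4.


p(y) = (y - 5)(y + 4)
Expand: y^2 - y - 20


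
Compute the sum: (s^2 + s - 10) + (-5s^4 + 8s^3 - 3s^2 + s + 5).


Align terms by degree and add:
  s^2 + s - 10
  -5s^4 + 8s^3 - 3s^2 + s + 5
= -5s^4 + 8s^3 - 2s^2 + 2s - 5


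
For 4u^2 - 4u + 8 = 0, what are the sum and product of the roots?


For au^2+bu+c=0: sum = -b/a, product = c/a.
a=4, b=-4, c=8
Sum = -(-4)/4 = 1
Product = (8)/4 = 2


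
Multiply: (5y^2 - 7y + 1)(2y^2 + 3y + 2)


Distribute each term of the first polynomial:
  (5y^2)(2y^2 + 3y + 2) = 10y^4 + 15y^3 + 10y^2
  (-7y)(2y^2 + 3y + 2) = -14y^3 - 21y^2 - 14y
  (1)(2y^2 + 3y + 2) = 2y^2 + 3y + 2
Sum: 10y^4 + y^3 - 9y^2 - 11y + 2


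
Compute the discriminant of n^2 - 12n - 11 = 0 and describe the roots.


D = b^2 - 4ac = (-12)^2 - 4(1)(-11) = 144 + 44 = 188
Since D > 0: two distinct irrational roots


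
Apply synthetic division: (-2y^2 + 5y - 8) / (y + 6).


Synthetic division with c = -6. Coefficients: -2, 5, -8
Bring down -2.
  -2 * -6 = 12; 12 + 5 = 17
  17 * -6 = -102; -102 - 8 = -110
Quotient: -2y + 17, Remainder: -110


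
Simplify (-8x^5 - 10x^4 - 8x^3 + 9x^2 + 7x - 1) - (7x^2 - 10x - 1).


Distribute the minus sign:
  (-8x^5 - 10x^4 - 8x^3 + 9x^2 + 7x - 1)
- (7x^2 - 10x - 1)
Negate second polynomial: -7x^2 + 10x + 1
Add: -8x^5 - 10x^4 - 8x^3 + 2x^2 + 17x


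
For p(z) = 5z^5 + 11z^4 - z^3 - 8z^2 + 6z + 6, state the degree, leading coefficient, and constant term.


Highest power of z is 5, with coefficient 5. Constant term is 6.
Degree = 5, leading coefficient = 5, constant term = 6


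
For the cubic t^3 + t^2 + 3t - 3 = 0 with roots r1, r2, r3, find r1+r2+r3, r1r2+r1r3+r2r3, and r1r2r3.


Monic cubic t^3+bt^2+ct+d=0: sum=-b, pairwise sum=c, product=-d.
b=1, c=3, d=-3
r1+r2+r3 = -1
r1r2+r1r3+r2r3 = 3
r1r2r3 = 3


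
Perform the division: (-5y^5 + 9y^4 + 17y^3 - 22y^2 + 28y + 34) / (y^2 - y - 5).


(-5y^5 + 9y^4 + 17y^3 - 22y^2 + 28y + 34) / (y^2 - y - 5)
Step 1: -5y^3 * (y^2 - y - 5) = -5y^5 + 5y^4 + 25y^3; subtract.
Step 2: 4y^2 * (y^2 - y - 5) = 4y^4 - 4y^3 - 20y^2; subtract.
Step 3: -4y * (y^2 - y - 5) = -4y^3 + 4y^2 + 20y; subtract.
Step 4: -6 * (y^2 - y - 5) = -6y^2 + 6y + 30; subtract.
Quotient: -5y^3 + 4y^2 - 4y - 6, Remainder: 2y + 4


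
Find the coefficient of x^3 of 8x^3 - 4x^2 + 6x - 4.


Read off the coefficient of x^3: 8


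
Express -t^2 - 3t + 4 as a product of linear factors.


Roots satisfy r1 + r2 = -b/a = -3 and r1*r2 = c/a = -4.
So r1 = -4, r2 = 1.
-t^2 - 3t + 4 = -(t - r1)(t - r2) = -(t + 4)(t - 1)


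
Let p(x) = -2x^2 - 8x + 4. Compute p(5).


Using direct substitution:
  -2 * (5)^2 = -50
  -8 * (5)^1 = -40
  constant: 4
Sum = -50 - 40 + 4 = -86


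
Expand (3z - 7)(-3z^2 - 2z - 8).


Distribute each term of the first polynomial:
  (3z)(-3z^2 - 2z - 8) = -9z^3 - 6z^2 - 24z
  (-7)(-3z^2 - 2z - 8) = 21z^2 + 14z + 56
Sum: -9z^3 + 15z^2 - 10z + 56


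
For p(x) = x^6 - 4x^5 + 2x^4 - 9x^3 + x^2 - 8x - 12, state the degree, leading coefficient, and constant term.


Highest power of x is 6, with coefficient 1. Constant term is -12.
Degree = 6, leading coefficient = 1, constant term = -12


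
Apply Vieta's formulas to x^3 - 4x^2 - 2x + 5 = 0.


Monic cubic x^3+bx^2+cx+d=0: sum=-b, pairwise sum=c, product=-d.
b=-4, c=-2, d=5
r1+r2+r3 = 4
r1r2+r1r3+r2r3 = -2
r1r2r3 = -5


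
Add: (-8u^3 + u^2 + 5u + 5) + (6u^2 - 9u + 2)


Align terms by degree and add:
  -8u^3 + u^2 + 5u + 5
+ 6u^2 - 9u + 2
= -8u^3 + 7u^2 - 4u + 7


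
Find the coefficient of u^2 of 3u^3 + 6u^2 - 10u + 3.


Read off the coefficient of u^2: 6


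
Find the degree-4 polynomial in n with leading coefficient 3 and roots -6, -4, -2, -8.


p(n) = 3(n + 6)(n + 4)(n + 2)(n + 8)
Expand: 3n^4 + 60n^3 + 420n^2 + 1200n + 1152


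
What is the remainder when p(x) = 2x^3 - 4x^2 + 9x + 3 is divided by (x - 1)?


By the Remainder Theorem, the remainder equals p(1):
  2*(1)^3 = 2
  -4*(1)^2 = -4
  9*(1)^1 = 9
  constant: 3
Sum: 2 - 4 + 9 + 3 = 10


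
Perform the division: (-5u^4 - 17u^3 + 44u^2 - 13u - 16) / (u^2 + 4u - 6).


(-5u^4 - 17u^3 + 44u^2 - 13u - 16) / (u^2 + 4u - 6)
Step 1: -5u^2 * (u^2 + 4u - 6) = -5u^4 - 20u^3 + 30u^2; subtract.
Step 2: 3u * (u^2 + 4u - 6) = 3u^3 + 12u^2 - 18u; subtract.
Step 3: 2 * (u^2 + 4u - 6) = 2u^2 + 8u - 12; subtract.
Quotient: -5u^2 + 3u + 2, Remainder: -3u - 4


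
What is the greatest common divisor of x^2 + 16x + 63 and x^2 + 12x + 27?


Factor each:
  x^2 + 16x + 63 = (x + 9)(x + 7)
  x^2 + 12x + 27 = (x + 9)(x + 3)
Common monic factor: x + 9


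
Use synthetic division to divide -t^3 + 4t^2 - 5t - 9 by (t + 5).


Synthetic division with c = -5. Coefficients: -1, 4, -5, -9
Bring down -1.
  -1 * -5 = 5; 5 + 4 = 9
  9 * -5 = -45; -45 - 5 = -50
  -50 * -5 = 250; 250 - 9 = 241
Quotient: -t^2 + 9t - 50, Remainder: 241


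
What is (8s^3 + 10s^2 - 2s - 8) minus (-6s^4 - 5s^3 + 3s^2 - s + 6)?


Distribute the minus sign:
  (8s^3 + 10s^2 - 2s - 8)
- (-6s^4 - 5s^3 + 3s^2 - s + 6)
Negate second polynomial: 6s^4 + 5s^3 - 3s^2 + s - 6
Add: 6s^4 + 13s^3 + 7s^2 - s - 14


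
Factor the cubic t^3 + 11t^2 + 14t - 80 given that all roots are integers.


Try integer roots (divisors of -80). t=2: p(2)=0.
Divide out (t - 2): quotient is t^2 + 13t + 40.
Factor the quadratic: (t + 8)(t + 5)
Result: (t - 2)(t + 8)(t + 5)


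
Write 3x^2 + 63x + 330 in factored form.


Roots satisfy r1 + r2 = -b/a = -21 and r1*r2 = c/a = 110.
So r1 = -11, r2 = -10.
3x^2 + 63x + 330 = 3(x - r1)(x - r2) = 3(x + 11)(x + 10)


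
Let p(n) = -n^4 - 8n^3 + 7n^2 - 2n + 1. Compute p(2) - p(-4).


p(2) = -55
p(-4) = 377
p(2) - p(-4) = -55 - 377 = -432


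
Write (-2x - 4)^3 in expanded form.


Expand (-2x - 4)^3 by repeated multiplication:
  (-2x - 4)^2 = 4x^2 + 16x + 16
= -8x^3 - 48x^2 - 96x - 64


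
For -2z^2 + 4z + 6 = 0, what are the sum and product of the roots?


For az^2+bz+c=0: sum = -b/a, product = c/a.
a=-2, b=4, c=6
Sum = -(4)/-2 = 2
Product = (6)/-2 = -3


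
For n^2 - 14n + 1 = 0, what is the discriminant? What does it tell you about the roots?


D = b^2 - 4ac = (-14)^2 - 4(1)(1) = 196 - 4 = 192
Since D > 0: two distinct irrational roots


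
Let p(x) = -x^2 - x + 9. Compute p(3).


Using direct substitution:
  -1 * (3)^2 = -9
  -1 * (3)^1 = -3
  constant: 9
Sum = -9 - 3 + 9 = -3


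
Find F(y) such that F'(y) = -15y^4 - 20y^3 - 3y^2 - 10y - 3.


Reverse power rule on each term:
  ∫ -15y^4 dy = -3y^5
  ∫ -20y^3 dy = -5y^4
  ∫ -3y^2 dy = -y^3
  ∫ -10y dy = -5y^2
  ∫ -3 dy = -3y
F(y) = -3y^5 - 5y^4 - y^3 - 5y^2 - 3y + C


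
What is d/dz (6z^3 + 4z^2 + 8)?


Apply the power rule term by term:
  d/dz(6z^3) = 18z^2
  d/dz(4z^2) = 8z
  d/dz(8) = 0
p'(z) = 18z^2 + 8z


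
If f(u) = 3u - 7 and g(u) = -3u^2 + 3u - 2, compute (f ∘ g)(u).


Substitute g(u) into f:
f(g(u)) = 3*(-3u^2 + 3u - 2) + (-7)
Expand and combine: -9u^2 + 9u - 13


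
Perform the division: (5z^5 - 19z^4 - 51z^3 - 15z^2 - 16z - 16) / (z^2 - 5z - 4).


(5z^5 - 19z^4 - 51z^3 - 15z^2 - 16z - 16) / (z^2 - 5z - 4)
Step 1: 5z^3 * (z^2 - 5z - 4) = 5z^5 - 25z^4 - 20z^3; subtract.
Step 2: 6z^2 * (z^2 - 5z - 4) = 6z^4 - 30z^3 - 24z^2; subtract.
Step 3: -z * (z^2 - 5z - 4) = -z^3 + 5z^2 + 4z; subtract.
Step 4: 4 * (z^2 - 5z - 4) = 4z^2 - 20z - 16; subtract.
Quotient: 5z^3 + 6z^2 - z + 4, Remainder: 0


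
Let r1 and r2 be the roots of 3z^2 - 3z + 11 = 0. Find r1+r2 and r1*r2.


For az^2+bz+c=0: sum = -b/a, product = c/a.
a=3, b=-3, c=11
Sum = -(-3)/3 = 1
Product = (11)/3 = 11/3


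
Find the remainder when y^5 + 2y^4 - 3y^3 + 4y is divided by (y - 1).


By the Remainder Theorem, the remainder equals p(1):
  1*(1)^5 = 1
  2*(1)^4 = 2
  -3*(1)^3 = -3
  0*(1)^2 = 0
  4*(1)^1 = 4
  constant: 0
Sum: 1 + 2 - 3 + 0 + 4 + 0 = 4


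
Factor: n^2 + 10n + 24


Roots satisfy r1 + r2 = -b/a = -10 and r1*r2 = c/a = 24.
So r1 = -6, r2 = -4.
n^2 + 10n + 24 = (n - r1)(n - r2) = (n + 6)(n + 4)


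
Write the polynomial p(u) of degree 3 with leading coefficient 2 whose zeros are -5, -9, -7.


p(u) = 2(u + 5)(u + 9)(u + 7)
Expand: 2u^3 + 42u^2 + 286u + 630


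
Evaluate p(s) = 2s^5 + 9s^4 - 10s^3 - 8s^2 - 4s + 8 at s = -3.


Using direct substitution:
  2 * (-3)^5 = -486
  9 * (-3)^4 = 729
  -10 * (-3)^3 = 270
  -8 * (-3)^2 = -72
  -4 * (-3)^1 = 12
  constant: 8
Sum = -486 + 729 + 270 - 72 + 12 + 8 = 461


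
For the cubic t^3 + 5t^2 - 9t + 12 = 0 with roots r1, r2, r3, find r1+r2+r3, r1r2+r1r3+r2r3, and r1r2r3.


Monic cubic t^3+bt^2+ct+d=0: sum=-b, pairwise sum=c, product=-d.
b=5, c=-9, d=12
r1+r2+r3 = -5
r1r2+r1r3+r2r3 = -9
r1r2r3 = -12


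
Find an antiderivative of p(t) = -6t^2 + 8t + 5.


Reverse power rule on each term:
  ∫ -6t^2 dt = -2t^3
  ∫ 8t dt = 4t^2
  ∫ 5 dt = 5t
F(t) = -2t^3 + 4t^2 + 5t + C


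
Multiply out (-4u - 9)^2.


Expand (-4u - 9)^2 by repeated multiplication:
= 16u^2 + 72u + 81


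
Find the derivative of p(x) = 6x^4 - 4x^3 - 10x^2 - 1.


Apply the power rule term by term:
  d/dx(6x^4) = 24x^3
  d/dx(-4x^3) = -12x^2
  d/dx(-10x^2) = -20x
  d/dx(-1) = 0
p'(x) = 24x^3 - 12x^2 - 20x


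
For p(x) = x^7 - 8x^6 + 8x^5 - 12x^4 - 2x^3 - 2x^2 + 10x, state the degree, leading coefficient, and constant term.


Highest power of x is 7, with coefficient 1. Constant term is 0.
Degree = 7, leading coefficient = 1, constant term = 0


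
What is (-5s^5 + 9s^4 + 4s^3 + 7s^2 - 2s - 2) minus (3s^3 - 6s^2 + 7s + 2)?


Distribute the minus sign:
  (-5s^5 + 9s^4 + 4s^3 + 7s^2 - 2s - 2)
- (3s^3 - 6s^2 + 7s + 2)
Negate second polynomial: -3s^3 + 6s^2 - 7s - 2
Add: -5s^5 + 9s^4 + s^3 + 13s^2 - 9s - 4


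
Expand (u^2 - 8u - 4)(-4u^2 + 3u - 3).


Distribute each term of the first polynomial:
  (u^2)(-4u^2 + 3u - 3) = -4u^4 + 3u^3 - 3u^2
  (-8u)(-4u^2 + 3u - 3) = 32u^3 - 24u^2 + 24u
  (-4)(-4u^2 + 3u - 3) = 16u^2 - 12u + 12
Sum: -4u^4 + 35u^3 - 11u^2 + 12u + 12


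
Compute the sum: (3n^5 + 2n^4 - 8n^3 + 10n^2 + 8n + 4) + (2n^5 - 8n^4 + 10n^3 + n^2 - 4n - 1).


Align terms by degree and add:
  3n^5 + 2n^4 - 8n^3 + 10n^2 + 8n + 4
+ 2n^5 - 8n^4 + 10n^3 + n^2 - 4n - 1
= 5n^5 - 6n^4 + 2n^3 + 11n^2 + 4n + 3


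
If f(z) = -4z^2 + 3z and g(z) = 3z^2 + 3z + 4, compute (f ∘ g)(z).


Substitute g(z) into f:
f(g(z)) = -4*(3z^2 + 3z + 4)^2 + 3*(3z^2 + 3z + 4)
(3z^2 + 3z + 4)^2 = 9z^4 + 18z^3 + 33z^2 + 24z + 16
Expand and combine: -36z^4 - 72z^3 - 123z^2 - 87z - 52


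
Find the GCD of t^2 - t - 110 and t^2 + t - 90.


Factor each:
  t^2 - t - 110 = (t + 10)(t - 11)
  t^2 + t - 90 = (t + 10)(t - 9)
Common monic factor: t + 10


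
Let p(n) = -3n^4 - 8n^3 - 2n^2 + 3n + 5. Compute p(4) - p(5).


p(4) = -1295
p(5) = -2905
p(4) - p(5) = -1295 + 2905 = 1610


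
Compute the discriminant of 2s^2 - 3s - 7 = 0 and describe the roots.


D = b^2 - 4ac = (-3)^2 - 4(2)(-7) = 9 + 56 = 65
Since D > 0: two distinct irrational roots


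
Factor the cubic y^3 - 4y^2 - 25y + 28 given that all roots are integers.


Try integer roots (divisors of 28). y=1: p(1)=0.
Divide out (y - 1): quotient is y^2 - 3y - 28.
Factor the quadratic: (y + 4)(y - 7)
Result: (y - 1)(y + 4)(y - 7)


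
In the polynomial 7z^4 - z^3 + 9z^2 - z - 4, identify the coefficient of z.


Read off the coefficient of z: -1


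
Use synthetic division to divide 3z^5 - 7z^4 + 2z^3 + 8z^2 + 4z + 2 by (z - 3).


Synthetic division with c = 3. Coefficients: 3, -7, 2, 8, 4, 2
Bring down 3.
  3 * 3 = 9; 9 - 7 = 2
  2 * 3 = 6; 6 + 2 = 8
  8 * 3 = 24; 24 + 8 = 32
  32 * 3 = 96; 96 + 4 = 100
  100 * 3 = 300; 300 + 2 = 302
Quotient: 3z^4 + 2z^3 + 8z^2 + 32z + 100, Remainder: 302


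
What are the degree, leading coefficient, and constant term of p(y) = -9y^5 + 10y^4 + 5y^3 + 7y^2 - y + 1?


Highest power of y is 5, with coefficient -9. Constant term is 1.
Degree = 5, leading coefficient = -9, constant term = 1


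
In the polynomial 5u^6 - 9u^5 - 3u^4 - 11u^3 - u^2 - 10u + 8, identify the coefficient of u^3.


Read off the coefficient of u^3: -11


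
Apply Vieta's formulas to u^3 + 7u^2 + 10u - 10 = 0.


Monic cubic u^3+bu^2+cu+d=0: sum=-b, pairwise sum=c, product=-d.
b=7, c=10, d=-10
r1+r2+r3 = -7
r1r2+r1r3+r2r3 = 10
r1r2r3 = 10


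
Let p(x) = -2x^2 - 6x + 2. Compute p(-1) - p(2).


p(-1) = 6
p(2) = -18
p(-1) - p(2) = 6 + 18 = 24


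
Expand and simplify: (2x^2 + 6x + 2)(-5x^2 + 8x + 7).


Distribute each term of the first polynomial:
  (2x^2)(-5x^2 + 8x + 7) = -10x^4 + 16x^3 + 14x^2
  (6x)(-5x^2 + 8x + 7) = -30x^3 + 48x^2 + 42x
  (2)(-5x^2 + 8x + 7) = -10x^2 + 16x + 14
Sum: -10x^4 - 14x^3 + 52x^2 + 58x + 14


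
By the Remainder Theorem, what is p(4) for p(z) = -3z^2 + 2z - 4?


By the Remainder Theorem, the remainder equals p(4):
  -3*(4)^2 = -48
  2*(4)^1 = 8
  constant: -4
Sum: -48 + 8 - 4 = -44


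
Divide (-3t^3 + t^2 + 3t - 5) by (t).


(-3t^3 + t^2 + 3t - 5) / (t)
Step 1: -3t^2 * (t) = -3t^3; subtract.
Step 2: t * (t) = t^2; subtract.
Step 3: 3 * (t) = 3t; subtract.
Quotient: -3t^2 + t + 3, Remainder: -5


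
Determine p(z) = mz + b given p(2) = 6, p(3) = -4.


p(z) = mz + b. Using p(2)=6, p(3)=-4:
m = (6 + 4)/(2 - 3) = 10/-1 = -10
b = 6 - m*(2) = 6 + 20 = 26
p(z) = -10z + 26


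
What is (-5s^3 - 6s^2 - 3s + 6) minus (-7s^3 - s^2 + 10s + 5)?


Distribute the minus sign:
  (-5s^3 - 6s^2 - 3s + 6)
- (-7s^3 - s^2 + 10s + 5)
Negate second polynomial: 7s^3 + s^2 - 10s - 5
Add: 2s^3 - 5s^2 - 13s + 1


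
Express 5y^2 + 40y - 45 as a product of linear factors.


Roots satisfy r1 + r2 = -b/a = -8 and r1*r2 = c/a = -9.
So r1 = -9, r2 = 1.
5y^2 + 40y - 45 = 5(y - r1)(y - r2) = 5(y + 9)(y - 1)


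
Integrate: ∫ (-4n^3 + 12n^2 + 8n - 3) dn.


Reverse power rule on each term:
  ∫ -4n^3 dn = -n^4
  ∫ 12n^2 dn = 4n^3
  ∫ 8n dn = 4n^2
  ∫ -3 dn = -3n
F(n) = -n^4 + 4n^3 + 4n^2 - 3n + C


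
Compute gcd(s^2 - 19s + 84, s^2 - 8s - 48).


Factor each:
  s^2 - 19s + 84 = (s - 12)(s - 7)
  s^2 - 8s - 48 = (s - 12)(s + 4)
Common monic factor: s - 12


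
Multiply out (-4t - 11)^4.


Expand (-4t - 11)^4 by repeated multiplication:
  (-4t - 11)^2 = 16t^2 + 88t + 121
  (-4t - 11)^3 = -64t^3 - 528t^2 - 1452t - 1331
= 256t^4 + 2816t^3 + 11616t^2 + 21296t + 14641


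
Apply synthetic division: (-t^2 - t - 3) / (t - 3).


Synthetic division with c = 3. Coefficients: -1, -1, -3
Bring down -1.
  -1 * 3 = -3; -3 - 1 = -4
  -4 * 3 = -12; -12 - 3 = -15
Quotient: -t - 4, Remainder: -15


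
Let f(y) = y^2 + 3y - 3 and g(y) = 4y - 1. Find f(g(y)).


Substitute g(y) into f:
f(g(y)) = 1*(4y - 1)^2 + 3*(4y - 1) + (-3)
(4y - 1)^2 = 16y^2 - 8y + 1
Expand and combine: 16y^2 + 4y - 5


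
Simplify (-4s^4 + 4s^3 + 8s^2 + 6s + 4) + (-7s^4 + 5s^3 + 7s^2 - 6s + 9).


Align terms by degree and add:
  -4s^4 + 4s^3 + 8s^2 + 6s + 4
  -7s^4 + 5s^3 + 7s^2 - 6s + 9
= -11s^4 + 9s^3 + 15s^2 + 13


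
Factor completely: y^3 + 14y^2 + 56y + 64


Try integer roots (divisors of 64). y=-2: p(-2)=0.
Divide out (y + 2): quotient is y^2 + 12y + 32.
Factor the quadratic: (y + 8)(y + 4)
Result: (y + 2)(y + 8)(y + 4)


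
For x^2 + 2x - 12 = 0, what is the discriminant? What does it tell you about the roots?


D = b^2 - 4ac = (2)^2 - 4(1)(-12) = 4 + 48 = 52
Since D > 0: two distinct irrational roots


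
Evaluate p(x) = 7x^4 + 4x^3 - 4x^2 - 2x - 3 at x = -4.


Using direct substitution:
  7 * (-4)^4 = 1792
  4 * (-4)^3 = -256
  -4 * (-4)^2 = -64
  -2 * (-4)^1 = 8
  constant: -3
Sum = 1792 - 256 - 64 + 8 - 3 = 1477


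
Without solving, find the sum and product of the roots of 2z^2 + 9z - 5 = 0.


For az^2+bz+c=0: sum = -b/a, product = c/a.
a=2, b=9, c=-5
Sum = -(9)/2 = -9/2
Product = (-5)/2 = -5/2


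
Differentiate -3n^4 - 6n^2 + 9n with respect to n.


Apply the power rule term by term:
  d/dn(-3n^4) = -12n^3
  d/dn(-6n^2) = -12n
  d/dn(9n) = 9
p'(n) = -12n^3 - 12n + 9


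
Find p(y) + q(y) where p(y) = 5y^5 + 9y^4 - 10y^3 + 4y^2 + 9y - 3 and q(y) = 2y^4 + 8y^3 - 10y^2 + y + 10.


Align terms by degree and add:
  5y^5 + 9y^4 - 10y^3 + 4y^2 + 9y - 3
+ 2y^4 + 8y^3 - 10y^2 + y + 10
= 5y^5 + 11y^4 - 2y^3 - 6y^2 + 10y + 7


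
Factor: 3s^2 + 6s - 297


Roots satisfy r1 + r2 = -b/a = -2 and r1*r2 = c/a = -99.
So r1 = 9, r2 = -11.
3s^2 + 6s - 297 = 3(s - r1)(s - r2) = 3(s - 9)(s + 11)


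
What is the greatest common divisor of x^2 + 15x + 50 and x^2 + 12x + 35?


Factor each:
  x^2 + 15x + 50 = (x + 5)(x + 10)
  x^2 + 12x + 35 = (x + 5)(x + 7)
Common monic factor: x + 5


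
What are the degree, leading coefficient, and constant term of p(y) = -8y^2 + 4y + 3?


Highest power of y is 2, with coefficient -8. Constant term is 3.
Degree = 2, leading coefficient = -8, constant term = 3


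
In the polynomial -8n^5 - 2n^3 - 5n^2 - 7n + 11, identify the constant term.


Read off the constant term: 11


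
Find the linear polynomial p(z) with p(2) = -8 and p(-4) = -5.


p(z) = mz + b. Using p(2)=-8, p(-4)=-5:
m = (-8 + 5)/(2 + 4) = -3/6 = -1/2
b = -8 - m*(2) = -8 + 1 = -7
p(z) = -(1/2)z - 7


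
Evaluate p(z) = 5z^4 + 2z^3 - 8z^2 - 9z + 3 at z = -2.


Using direct substitution:
  5 * (-2)^4 = 80
  2 * (-2)^3 = -16
  -8 * (-2)^2 = -32
  -9 * (-2)^1 = 18
  constant: 3
Sum = 80 - 16 - 32 + 18 + 3 = 53


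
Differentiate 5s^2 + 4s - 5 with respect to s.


Apply the power rule term by term:
  d/ds(5s^2) = 10s
  d/ds(4s) = 4
  d/ds(-5) = 0
p'(s) = 10s + 4


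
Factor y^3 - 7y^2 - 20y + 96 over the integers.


Try integer roots (divisors of 96). y=-4: p(-4)=0.
Divide out (y + 4): quotient is y^2 - 11y + 24.
Factor the quadratic: (y - 8)(y - 3)
Result: (y + 4)(y - 8)(y - 3)


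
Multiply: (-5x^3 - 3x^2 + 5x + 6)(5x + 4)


Distribute each term of the first polynomial:
  (-5x^3)(5x + 4) = -25x^4 - 20x^3
  (-3x^2)(5x + 4) = -15x^3 - 12x^2
  (5x)(5x + 4) = 25x^2 + 20x
  (6)(5x + 4) = 30x + 24
Sum: -25x^4 - 35x^3 + 13x^2 + 50x + 24


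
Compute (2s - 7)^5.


Expand (2s - 7)^5 by repeated multiplication:
  (2s - 7)^2 = 4s^2 - 28s + 49
  (2s - 7)^3 = 8s^3 - 84s^2 + 294s - 343
  (2s - 7)^4 = 16s^4 - 224s^3 + 1176s^2 - 2744s + 2401
= 32s^5 - 560s^4 + 3920s^3 - 13720s^2 + 24010s - 16807


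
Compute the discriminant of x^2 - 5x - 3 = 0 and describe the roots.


D = b^2 - 4ac = (-5)^2 - 4(1)(-3) = 25 + 12 = 37
Since D > 0: two distinct irrational roots


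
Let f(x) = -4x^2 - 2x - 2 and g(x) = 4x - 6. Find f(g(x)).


Substitute g(x) into f:
f(g(x)) = -4*(4x - 6)^2 + (-2)*(4x - 6) + (-2)
(4x - 6)^2 = 16x^2 - 48x + 36
Expand and combine: -64x^2 + 184x - 134


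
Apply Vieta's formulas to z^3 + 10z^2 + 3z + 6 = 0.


Monic cubic z^3+bz^2+cz+d=0: sum=-b, pairwise sum=c, product=-d.
b=10, c=3, d=6
r1+r2+r3 = -10
r1r2+r1r3+r2r3 = 3
r1r2r3 = -6


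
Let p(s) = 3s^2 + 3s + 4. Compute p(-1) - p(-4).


p(-1) = 4
p(-4) = 40
p(-1) - p(-4) = 4 - 40 = -36


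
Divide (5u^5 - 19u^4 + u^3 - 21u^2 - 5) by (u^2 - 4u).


(5u^5 - 19u^4 + u^3 - 21u^2 - 5) / (u^2 - 4u)
Step 1: 5u^3 * (u^2 - 4u) = 5u^5 - 20u^4; subtract.
Step 2: u^2 * (u^2 - 4u) = u^4 - 4u^3; subtract.
Step 3: 5u * (u^2 - 4u) = 5u^3 - 20u^2; subtract.
Step 4: -1 * (u^2 - 4u) = -u^2 + 4u; subtract.
Quotient: 5u^3 + u^2 + 5u - 1, Remainder: -4u - 5


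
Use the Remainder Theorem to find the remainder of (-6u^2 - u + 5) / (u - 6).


By the Remainder Theorem, the remainder equals p(6):
  -6*(6)^2 = -216
  -1*(6)^1 = -6
  constant: 5
Sum: -216 - 6 + 5 = -217


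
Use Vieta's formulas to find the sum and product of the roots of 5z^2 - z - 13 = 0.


For az^2+bz+c=0: sum = -b/a, product = c/a.
a=5, b=-1, c=-13
Sum = -(-1)/5 = 1/5
Product = (-13)/5 = -13/5


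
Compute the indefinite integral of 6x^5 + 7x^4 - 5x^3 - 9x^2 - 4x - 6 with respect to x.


Reverse power rule on each term:
  ∫ 6x^5 dx = x^6
  ∫ 7x^4 dx = (7/5)x^5
  ∫ -5x^3 dx = -(5/4)x^4
  ∫ -9x^2 dx = -3x^3
  ∫ -4x dx = -2x^2
  ∫ -6 dx = -6x
F(x) = x^6 + (7/5)x^5 - (5/4)x^4 - 3x^3 - 2x^2 - 6x + C


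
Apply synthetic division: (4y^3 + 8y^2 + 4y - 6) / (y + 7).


Synthetic division with c = -7. Coefficients: 4, 8, 4, -6
Bring down 4.
  4 * -7 = -28; -28 + 8 = -20
  -20 * -7 = 140; 140 + 4 = 144
  144 * -7 = -1008; -1008 - 6 = -1014
Quotient: 4y^2 - 20y + 144, Remainder: -1014


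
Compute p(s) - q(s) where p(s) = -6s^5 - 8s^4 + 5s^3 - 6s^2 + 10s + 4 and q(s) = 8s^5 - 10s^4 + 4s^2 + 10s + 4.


Distribute the minus sign:
  (-6s^5 - 8s^4 + 5s^3 - 6s^2 + 10s + 4)
- (8s^5 - 10s^4 + 4s^2 + 10s + 4)
Negate second polynomial: -8s^5 + 10s^4 - 4s^2 - 10s - 4
Add: -14s^5 + 2s^4 + 5s^3 - 10s^2


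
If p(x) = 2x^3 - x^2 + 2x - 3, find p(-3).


Using direct substitution:
  2 * (-3)^3 = -54
  -1 * (-3)^2 = -9
  2 * (-3)^1 = -6
  constant: -3
Sum = -54 - 9 - 6 - 3 = -72


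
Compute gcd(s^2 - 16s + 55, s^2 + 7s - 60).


Factor each:
  s^2 - 16s + 55 = (s - 5)(s - 11)
  s^2 + 7s - 60 = (s - 5)(s + 12)
Common monic factor: s - 5


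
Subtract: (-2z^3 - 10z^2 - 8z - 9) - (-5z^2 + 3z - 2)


Distribute the minus sign:
  (-2z^3 - 10z^2 - 8z - 9)
- (-5z^2 + 3z - 2)
Negate second polynomial: 5z^2 - 3z + 2
Add: -2z^3 - 5z^2 - 11z - 7


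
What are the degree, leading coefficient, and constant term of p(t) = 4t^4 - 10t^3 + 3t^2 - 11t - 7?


Highest power of t is 4, with coefficient 4. Constant term is -7.
Degree = 4, leading coefficient = 4, constant term = -7


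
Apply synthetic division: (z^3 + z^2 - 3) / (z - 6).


Synthetic division with c = 6. Coefficients: 1, 1, 0, -3
Bring down 1.
  1 * 6 = 6; 6 + 1 = 7
  7 * 6 = 42; 42 + 0 = 42
  42 * 6 = 252; 252 - 3 = 249
Quotient: z^2 + 7z + 42, Remainder: 249


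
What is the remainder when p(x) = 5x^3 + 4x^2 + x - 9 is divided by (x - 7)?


By the Remainder Theorem, the remainder equals p(7):
  5*(7)^3 = 1715
  4*(7)^2 = 196
  1*(7)^1 = 7
  constant: -9
Sum: 1715 + 196 + 7 - 9 = 1909


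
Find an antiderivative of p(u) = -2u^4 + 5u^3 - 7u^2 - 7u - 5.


Reverse power rule on each term:
  ∫ -2u^4 du = -(2/5)u^5
  ∫ 5u^3 du = (5/4)u^4
  ∫ -7u^2 du = -(7/3)u^3
  ∫ -7u du = -(7/2)u^2
  ∫ -5 du = -5u
F(u) = -(2/5)u^5 + (5/4)u^4 - (7/3)u^3 - (7/2)u^2 - 5u + C


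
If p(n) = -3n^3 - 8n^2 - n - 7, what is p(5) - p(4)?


p(5) = -587
p(4) = -331
p(5) - p(4) = -587 + 331 = -256


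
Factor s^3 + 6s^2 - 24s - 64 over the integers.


Try integer roots (divisors of -64). s=4: p(4)=0.
Divide out (s - 4): quotient is s^2 + 10s + 16.
Factor the quadratic: (s + 2)(s + 8)
Result: (s - 4)(s + 2)(s + 8)


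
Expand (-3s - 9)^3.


Expand (-3s - 9)^3 by repeated multiplication:
  (-3s - 9)^2 = 9s^2 + 54s + 81
= -27s^3 - 243s^2 - 729s - 729


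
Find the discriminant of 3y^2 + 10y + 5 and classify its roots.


D = b^2 - 4ac = (10)^2 - 4(3)(5) = 100 - 60 = 40
Since D > 0: two distinct irrational roots


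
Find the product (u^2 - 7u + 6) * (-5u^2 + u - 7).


Distribute each term of the first polynomial:
  (u^2)(-5u^2 + u - 7) = -5u^4 + u^3 - 7u^2
  (-7u)(-5u^2 + u - 7) = 35u^3 - 7u^2 + 49u
  (6)(-5u^2 + u - 7) = -30u^2 + 6u - 42
Sum: -5u^4 + 36u^3 - 44u^2 + 55u - 42


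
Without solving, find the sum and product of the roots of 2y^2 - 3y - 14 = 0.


For ay^2+by+c=0: sum = -b/a, product = c/a.
a=2, b=-3, c=-14
Sum = -(-3)/2 = 3/2
Product = (-14)/2 = -7


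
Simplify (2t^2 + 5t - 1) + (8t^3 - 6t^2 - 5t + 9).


Align terms by degree and add:
  2t^2 + 5t - 1
+ 8t^3 - 6t^2 - 5t + 9
= 8t^3 - 4t^2 + 8


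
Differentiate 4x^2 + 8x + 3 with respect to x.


Apply the power rule term by term:
  d/dx(4x^2) = 8x
  d/dx(8x) = 8
  d/dx(3) = 0
p'(x) = 8x + 8


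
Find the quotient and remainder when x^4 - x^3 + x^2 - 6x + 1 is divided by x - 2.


(x^4 - x^3 + x^2 - 6x + 1) / (x - 2)
Step 1: x^3 * (x - 2) = x^4 - 2x^3; subtract.
Step 2: x^2 * (x - 2) = x^3 - 2x^2; subtract.
Step 3: 3x * (x - 2) = 3x^2 - 6x; subtract.
Step 4: 0 * (x - 2) = 0; subtract.
Quotient: x^3 + x^2 + 3x, Remainder: 1


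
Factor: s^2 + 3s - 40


Roots satisfy r1 + r2 = -b/a = -3 and r1*r2 = c/a = -40.
So r1 = 5, r2 = -8.
s^2 + 3s - 40 = (s - r1)(s - r2) = (s - 5)(s + 8)


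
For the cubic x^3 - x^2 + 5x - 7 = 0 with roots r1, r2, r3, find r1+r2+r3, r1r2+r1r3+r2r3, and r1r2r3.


Monic cubic x^3+bx^2+cx+d=0: sum=-b, pairwise sum=c, product=-d.
b=-1, c=5, d=-7
r1+r2+r3 = 1
r1r2+r1r3+r2r3 = 5
r1r2r3 = 7


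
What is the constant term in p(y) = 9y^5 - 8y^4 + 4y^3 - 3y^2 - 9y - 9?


Read off the constant term: -9


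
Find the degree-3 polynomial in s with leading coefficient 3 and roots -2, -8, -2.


p(s) = 3(s + 2)(s + 8)(s + 2)
Expand: 3s^3 + 36s^2 + 108s + 96


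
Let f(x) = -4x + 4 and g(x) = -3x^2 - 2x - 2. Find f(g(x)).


Substitute g(x) into f:
f(g(x)) = -4*(-3x^2 - 2x - 2) + 4
Expand and combine: 12x^2 + 8x + 12


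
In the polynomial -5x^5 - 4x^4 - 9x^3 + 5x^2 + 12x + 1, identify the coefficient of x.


Read off the coefficient of x: 12


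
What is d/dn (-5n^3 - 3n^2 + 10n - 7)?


Apply the power rule term by term:
  d/dn(-5n^3) = -15n^2
  d/dn(-3n^2) = -6n
  d/dn(10n) = 10
  d/dn(-7) = 0
p'(n) = -15n^2 - 6n + 10


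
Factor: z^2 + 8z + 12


Roots satisfy r1 + r2 = -b/a = -8 and r1*r2 = c/a = 12.
So r1 = -6, r2 = -2.
z^2 + 8z + 12 = (z - r1)(z - r2) = (z + 6)(z + 2)


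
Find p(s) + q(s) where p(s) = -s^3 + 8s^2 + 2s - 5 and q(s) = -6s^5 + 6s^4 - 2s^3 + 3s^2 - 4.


Align terms by degree and add:
  -s^3 + 8s^2 + 2s - 5
  -6s^5 + 6s^4 - 2s^3 + 3s^2 - 4
= -6s^5 + 6s^4 - 3s^3 + 11s^2 + 2s - 9


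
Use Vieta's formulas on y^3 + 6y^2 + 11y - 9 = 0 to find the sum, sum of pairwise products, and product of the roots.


Monic cubic y^3+by^2+cy+d=0: sum=-b, pairwise sum=c, product=-d.
b=6, c=11, d=-9
r1+r2+r3 = -6
r1r2+r1r3+r2r3 = 11
r1r2r3 = 9


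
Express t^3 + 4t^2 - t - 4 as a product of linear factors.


Try integer roots (divisors of -4). t=1: p(1)=0.
Divide out (t - 1): quotient is t^2 + 5t + 4.
Factor the quadratic: (t + 4)(t + 1)
Result: (t - 1)(t + 4)(t + 1)


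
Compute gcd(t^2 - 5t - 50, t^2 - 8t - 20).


Factor each:
  t^2 - 5t - 50 = (t - 10)(t + 5)
  t^2 - 8t - 20 = (t - 10)(t + 2)
Common monic factor: t - 10


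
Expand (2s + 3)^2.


Expand (2s + 3)^2 by repeated multiplication:
= 4s^2 + 12s + 9


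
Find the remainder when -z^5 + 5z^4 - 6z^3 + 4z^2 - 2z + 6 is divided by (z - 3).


By the Remainder Theorem, the remainder equals p(3):
  -1*(3)^5 = -243
  5*(3)^4 = 405
  -6*(3)^3 = -162
  4*(3)^2 = 36
  -2*(3)^1 = -6
  constant: 6
Sum: -243 + 405 - 162 + 36 - 6 + 6 = 36


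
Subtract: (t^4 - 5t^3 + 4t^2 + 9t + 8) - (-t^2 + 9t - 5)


Distribute the minus sign:
  (t^4 - 5t^3 + 4t^2 + 9t + 8)
- (-t^2 + 9t - 5)
Negate second polynomial: t^2 - 9t + 5
Add: t^4 - 5t^3 + 5t^2 + 13


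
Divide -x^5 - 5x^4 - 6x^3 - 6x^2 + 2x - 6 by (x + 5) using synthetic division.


Synthetic division with c = -5. Coefficients: -1, -5, -6, -6, 2, -6
Bring down -1.
  -1 * -5 = 5; 5 - 5 = 0
  0 * -5 = 0; 0 - 6 = -6
  -6 * -5 = 30; 30 - 6 = 24
  24 * -5 = -120; -120 + 2 = -118
  -118 * -5 = 590; 590 - 6 = 584
Quotient: -x^4 - 6x^2 + 24x - 118, Remainder: 584


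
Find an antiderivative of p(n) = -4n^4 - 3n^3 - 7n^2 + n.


Reverse power rule on each term:
  ∫ -4n^4 dn = -(4/5)n^5
  ∫ -3n^3 dn = -(3/4)n^4
  ∫ -7n^2 dn = -(7/3)n^3
  ∫ n dn = (1/2)n^2
F(n) = -(4/5)n^5 - (3/4)n^4 - (7/3)n^3 + (1/2)n^2 + C


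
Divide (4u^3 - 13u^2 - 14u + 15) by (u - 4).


(4u^3 - 13u^2 - 14u + 15) / (u - 4)
Step 1: 4u^2 * (u - 4) = 4u^3 - 16u^2; subtract.
Step 2: 3u * (u - 4) = 3u^2 - 12u; subtract.
Step 3: -2 * (u - 4) = -2u + 8; subtract.
Quotient: 4u^2 + 3u - 2, Remainder: 7


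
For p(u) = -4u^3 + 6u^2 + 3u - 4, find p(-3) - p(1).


p(-3) = 149
p(1) = 1
p(-3) - p(1) = 149 - 1 = 148


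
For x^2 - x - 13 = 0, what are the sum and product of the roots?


For ax^2+bx+c=0: sum = -b/a, product = c/a.
a=1, b=-1, c=-13
Sum = -(-1)/1 = 1
Product = (-13)/1 = -13


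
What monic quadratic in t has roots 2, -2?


p(t) = (t - 2)(t + 2)
Expand: t^2 - 4


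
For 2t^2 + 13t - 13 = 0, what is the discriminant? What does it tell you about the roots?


D = b^2 - 4ac = (13)^2 - 4(2)(-13) = 169 + 104 = 273
Since D > 0: two distinct irrational roots


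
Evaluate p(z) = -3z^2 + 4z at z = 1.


Using direct substitution:
  -3 * (1)^2 = -3
  4 * (1)^1 = 4
  constant: 0
Sum = -3 + 4 + 0 = 1


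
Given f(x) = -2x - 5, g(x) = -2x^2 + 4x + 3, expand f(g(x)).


Substitute g(x) into f:
f(g(x)) = -2*(-2x^2 + 4x + 3) + (-5)
Expand and combine: 4x^2 - 8x - 11


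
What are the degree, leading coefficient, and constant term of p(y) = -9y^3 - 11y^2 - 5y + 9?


Highest power of y is 3, with coefficient -9. Constant term is 9.
Degree = 3, leading coefficient = -9, constant term = 9


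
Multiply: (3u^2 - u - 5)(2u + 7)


Distribute each term of the first polynomial:
  (3u^2)(2u + 7) = 6u^3 + 21u^2
  (-u)(2u + 7) = -2u^2 - 7u
  (-5)(2u + 7) = -10u - 35
Sum: 6u^3 + 19u^2 - 17u - 35


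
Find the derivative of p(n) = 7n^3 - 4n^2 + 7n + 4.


Apply the power rule term by term:
  d/dn(7n^3) = 21n^2
  d/dn(-4n^2) = -8n
  d/dn(7n) = 7
  d/dn(4) = 0
p'(n) = 21n^2 - 8n + 7


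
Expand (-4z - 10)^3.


Expand (-4z - 10)^3 by repeated multiplication:
  (-4z - 10)^2 = 16z^2 + 80z + 100
= -64z^3 - 480z^2 - 1200z - 1000


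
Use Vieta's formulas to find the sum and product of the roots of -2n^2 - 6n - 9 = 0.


For an^2+bn+c=0: sum = -b/a, product = c/a.
a=-2, b=-6, c=-9
Sum = -(-6)/-2 = -3
Product = (-9)/-2 = 9/2


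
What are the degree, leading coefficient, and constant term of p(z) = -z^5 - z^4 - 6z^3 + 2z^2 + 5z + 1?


Highest power of z is 5, with coefficient -1. Constant term is 1.
Degree = 5, leading coefficient = -1, constant term = 1


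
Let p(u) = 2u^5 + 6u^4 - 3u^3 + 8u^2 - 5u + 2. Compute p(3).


Using direct substitution:
  2 * (3)^5 = 486
  6 * (3)^4 = 486
  -3 * (3)^3 = -81
  8 * (3)^2 = 72
  -5 * (3)^1 = -15
  constant: 2
Sum = 486 + 486 - 81 + 72 - 15 + 2 = 950


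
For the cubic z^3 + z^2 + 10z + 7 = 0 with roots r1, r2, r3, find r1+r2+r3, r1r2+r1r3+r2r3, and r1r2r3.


Monic cubic z^3+bz^2+cz+d=0: sum=-b, pairwise sum=c, product=-d.
b=1, c=10, d=7
r1+r2+r3 = -1
r1r2+r1r3+r2r3 = 10
r1r2r3 = -7


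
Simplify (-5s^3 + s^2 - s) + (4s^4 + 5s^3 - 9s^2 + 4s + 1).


Align terms by degree and add:
  -5s^3 + s^2 - s
+ 4s^4 + 5s^3 - 9s^2 + 4s + 1
= 4s^4 - 8s^2 + 3s + 1


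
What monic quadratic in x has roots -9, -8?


p(x) = (x + 9)(x + 8)
Expand: x^2 + 17x + 72


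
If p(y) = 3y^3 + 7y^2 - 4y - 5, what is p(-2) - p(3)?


p(-2) = 7
p(3) = 127
p(-2) - p(3) = 7 - 127 = -120


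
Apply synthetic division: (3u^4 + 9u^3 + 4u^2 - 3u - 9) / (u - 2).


Synthetic division with c = 2. Coefficients: 3, 9, 4, -3, -9
Bring down 3.
  3 * 2 = 6; 6 + 9 = 15
  15 * 2 = 30; 30 + 4 = 34
  34 * 2 = 68; 68 - 3 = 65
  65 * 2 = 130; 130 - 9 = 121
Quotient: 3u^3 + 15u^2 + 34u + 65, Remainder: 121


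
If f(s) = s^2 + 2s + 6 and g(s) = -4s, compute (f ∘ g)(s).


Substitute g(s) into f:
f(g(s)) = 1*(-4s)^2 + 2*(-4s) + 6
(-4s)^2 = 16s^2
Expand and combine: 16s^2 - 8s + 6


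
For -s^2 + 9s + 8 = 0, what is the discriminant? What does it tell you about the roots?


D = b^2 - 4ac = (9)^2 - 4(-1)(8) = 81 + 32 = 113
Since D > 0: two distinct irrational roots


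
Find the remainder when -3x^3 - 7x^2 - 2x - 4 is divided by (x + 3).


By the Remainder Theorem, the remainder equals p(-3):
  -3*(-3)^3 = 81
  -7*(-3)^2 = -63
  -2*(-3)^1 = 6
  constant: -4
Sum: 81 - 63 + 6 - 4 = 20


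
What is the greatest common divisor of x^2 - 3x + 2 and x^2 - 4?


Factor each:
  x^2 - 3x + 2 = (x - 2)(x - 1)
  x^2 - 4 = (x - 2)(x + 2)
Common monic factor: x - 2


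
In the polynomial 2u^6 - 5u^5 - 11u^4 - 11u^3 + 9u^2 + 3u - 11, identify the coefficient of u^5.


Read off the coefficient of u^5: -5


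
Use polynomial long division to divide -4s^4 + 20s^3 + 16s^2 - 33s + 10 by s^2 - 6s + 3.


(-4s^4 + 20s^3 + 16s^2 - 33s + 10) / (s^2 - 6s + 3)
Step 1: -4s^2 * (s^2 - 6s + 3) = -4s^4 + 24s^3 - 12s^2; subtract.
Step 2: -4s * (s^2 - 6s + 3) = -4s^3 + 24s^2 - 12s; subtract.
Step 3: 4 * (s^2 - 6s + 3) = 4s^2 - 24s + 12; subtract.
Quotient: -4s^2 - 4s + 4, Remainder: 3s - 2


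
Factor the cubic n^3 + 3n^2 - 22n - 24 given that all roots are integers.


Try integer roots (divisors of -24). n=4: p(4)=0.
Divide out (n - 4): quotient is n^2 + 7n + 6.
Factor the quadratic: (n + 6)(n + 1)
Result: (n - 4)(n + 6)(n + 1)


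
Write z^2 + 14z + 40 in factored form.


Roots satisfy r1 + r2 = -b/a = -14 and r1*r2 = c/a = 40.
So r1 = -4, r2 = -10.
z^2 + 14z + 40 = (z - r1)(z - r2) = (z + 4)(z + 10)


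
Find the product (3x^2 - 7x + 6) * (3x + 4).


Distribute each term of the first polynomial:
  (3x^2)(3x + 4) = 9x^3 + 12x^2
  (-7x)(3x + 4) = -21x^2 - 28x
  (6)(3x + 4) = 18x + 24
Sum: 9x^3 - 9x^2 - 10x + 24


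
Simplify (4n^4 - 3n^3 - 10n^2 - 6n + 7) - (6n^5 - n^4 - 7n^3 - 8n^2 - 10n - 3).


Distribute the minus sign:
  (4n^4 - 3n^3 - 10n^2 - 6n + 7)
- (6n^5 - n^4 - 7n^3 - 8n^2 - 10n - 3)
Negate second polynomial: -6n^5 + n^4 + 7n^3 + 8n^2 + 10n + 3
Add: -6n^5 + 5n^4 + 4n^3 - 2n^2 + 4n + 10
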